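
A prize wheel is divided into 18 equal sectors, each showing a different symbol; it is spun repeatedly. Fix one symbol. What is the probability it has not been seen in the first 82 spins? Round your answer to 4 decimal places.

0.0092

On each spin the fixed symbol fails to appear with probability 17/18.
P(still missing after 82) = (17/18)^82 = 0.00921.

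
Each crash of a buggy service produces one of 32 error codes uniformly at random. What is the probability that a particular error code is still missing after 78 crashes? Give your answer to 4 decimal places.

On each crash the fixed error code fails to appear with probability 31/32.
P(still missing after 78) = (31/32)^78 = 0.08405.

0.0840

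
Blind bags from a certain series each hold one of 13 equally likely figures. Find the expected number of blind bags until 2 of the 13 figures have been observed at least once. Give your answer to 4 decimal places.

With k distinct figures already seen, the next new one arrives after an expected 13/(13-k) blind bags.
Sum over k = 0,...,1: E = 13/13 + 13/12 = 2.08333.

2.0833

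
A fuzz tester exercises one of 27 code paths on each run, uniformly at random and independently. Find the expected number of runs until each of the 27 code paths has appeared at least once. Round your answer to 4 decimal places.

105.0693

The wait to go from k to k+1 distinct code paths is geometric with mean 27/(27-k).
E[T] = 27/27 + 27/26 + 27/25 + ... + 27/2 + 27/1 = 27·H_{27}.
H_{27} = 3.89146, so E[T] = 105.06933.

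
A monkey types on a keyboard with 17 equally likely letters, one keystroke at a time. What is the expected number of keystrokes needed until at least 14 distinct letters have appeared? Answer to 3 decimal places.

With k distinct letters already seen, the next new one arrives after an expected 17/(17-k) keystrokes.
Sum over k = 0,...,13: E = 17/17 + 17/16 + 17/15 + ... + 17/5 + 17/4 = 27.3057.

27.306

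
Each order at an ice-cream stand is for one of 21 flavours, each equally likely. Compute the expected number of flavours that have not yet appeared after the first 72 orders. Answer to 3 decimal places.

For each flavour, P(unseen after 72) = (20/21)^72 = 0.0298.
By linearity of expectation, E[unseen] = 21·(20/21)^72 = 0.6260.

0.626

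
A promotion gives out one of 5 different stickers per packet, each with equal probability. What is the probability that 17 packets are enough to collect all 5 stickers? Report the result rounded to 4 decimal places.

Let A_i be the event that sticker i is missing after 17 packets. By inclusion–exclusion on the A_i,
P(all seen) = Σ_{j=0}^{5} (-1)^j C(5,j)((5-j)/5)^17
= 1.00000 - 0.11259 + 0.00169 - 0.00000 + 0.00000 - 0.00000
= 0.88910.

0.8891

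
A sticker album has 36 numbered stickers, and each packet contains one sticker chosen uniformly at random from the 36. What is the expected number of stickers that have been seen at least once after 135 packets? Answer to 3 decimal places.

35.197

For each sticker, P(seen in 135 packets) = 1 - (35/36)^135 = 0.9777.
By linearity of expectation, E[distinct seen] = 36·(1 - (35/36)^135) = 35.1971.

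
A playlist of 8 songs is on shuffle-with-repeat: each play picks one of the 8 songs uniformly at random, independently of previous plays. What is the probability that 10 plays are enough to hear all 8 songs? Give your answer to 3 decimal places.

By inclusion–exclusion over which songs are missing,
P(all seen) = Σ_{j=0}^{8} (-1)^j C(8,j)((8-j)/8)^10
= 1.0000 - 2.1046 + 1.5768 - 0.5093 + 0.0684 - 0.0031 + 0.0000 - 0.0000 + 0.0000
= 0.0282.

0.028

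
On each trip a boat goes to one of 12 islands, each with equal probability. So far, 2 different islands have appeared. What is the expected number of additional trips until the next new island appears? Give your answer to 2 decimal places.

The number of trips until the next new island is geometric with success probability 10/12, so its mean is 12/10.
E = 12/10 = 1.200.

1.20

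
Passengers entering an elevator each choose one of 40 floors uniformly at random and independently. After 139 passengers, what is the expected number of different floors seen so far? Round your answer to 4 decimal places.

For each floor, P(seen in 139 passengers) = 1 - (39/40)^139 = 0.97038.
By linearity of expectation, E[distinct seen] = 40·(1 - (39/40)^139) = 38.81505.

38.8150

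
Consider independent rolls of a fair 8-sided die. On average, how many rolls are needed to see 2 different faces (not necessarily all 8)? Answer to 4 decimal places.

2.1429

Going from k to k+1 distinct takes a geometric number of rolls with mean 8/(8-k).
Sum over k = 0,...,1: E = 8/8 + 8/7 = 2.14286.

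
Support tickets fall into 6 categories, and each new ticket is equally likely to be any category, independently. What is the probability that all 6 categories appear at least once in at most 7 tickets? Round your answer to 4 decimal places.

0.0540

Let A_i be the event that category i is missing after 7 tickets. By inclusion–exclusion on the A_i,
P(all seen) = Σ_{j=0}^{6} (-1)^j C(6,j)((6-j)/6)^7
= 1.00000 - 1.67449 + 0.87791 - 0.15625 + 0.00686 - 0.00002 + 0.00000
= 0.05401.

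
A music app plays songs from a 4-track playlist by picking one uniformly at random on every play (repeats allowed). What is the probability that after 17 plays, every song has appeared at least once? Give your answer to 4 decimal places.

By inclusion–exclusion over which songs are missing,
P(all seen) = Σ_{j=0}^{4} (-1)^j C(4,j)((4-j)/4)^17
= 1.00000 - 0.03007 + 0.00005 - 0.00000 + 0.00000
= 0.96998.

0.9700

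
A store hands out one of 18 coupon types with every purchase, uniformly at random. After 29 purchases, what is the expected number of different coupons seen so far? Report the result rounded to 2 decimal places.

For each coupon, P(seen in 29 purchases) = 1 - (17/18)^29 = 0.809.
By linearity of expectation, E[distinct seen] = 18·(1 - (17/18)^29) = 14.569.

14.57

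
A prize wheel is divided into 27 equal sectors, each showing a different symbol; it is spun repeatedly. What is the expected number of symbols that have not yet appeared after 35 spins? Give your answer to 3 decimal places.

For each symbol, P(unseen after 35) = (26/27)^35 = 0.2669.
By linearity of expectation, E[unseen] = 27·(26/27)^35 = 7.2061.

7.206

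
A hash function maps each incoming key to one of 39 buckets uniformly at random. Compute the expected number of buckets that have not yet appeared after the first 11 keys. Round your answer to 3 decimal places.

29.307

For each bucket, P(unseen after 11) = (38/39)^11 = 0.7515.
By linearity of expectation, E[unseen] = 39·(38/39)^11 = 29.3071.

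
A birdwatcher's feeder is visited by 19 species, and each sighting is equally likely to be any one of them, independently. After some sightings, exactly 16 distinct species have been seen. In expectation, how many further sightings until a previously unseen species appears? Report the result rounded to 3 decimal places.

6.333

The number of sightings until the next new species is geometric with success probability 3/19, so its mean is 19/3.
E = 19/3 = 6.3333.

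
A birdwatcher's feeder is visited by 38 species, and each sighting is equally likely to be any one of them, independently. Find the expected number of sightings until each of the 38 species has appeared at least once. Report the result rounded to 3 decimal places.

160.660

Split into phases: going from k distinct to k+1 distinct takes on average 38/(38-k) sightings.
E[T] = 38/38 + 38/37 + 38/36 + ... + 38/2 + 38/1 = 38·H_{38}.
H_{38} = 4.2279, so E[T] = 160.6603.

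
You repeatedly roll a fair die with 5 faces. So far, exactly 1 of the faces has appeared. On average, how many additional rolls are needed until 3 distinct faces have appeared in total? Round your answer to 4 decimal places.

2.9167

The wait to go from k to k+1 distinct faces is geometric with mean 5/(5-k).
Sum over k = 1,...,2: E = 5/4 + 5/3 = 2.91667.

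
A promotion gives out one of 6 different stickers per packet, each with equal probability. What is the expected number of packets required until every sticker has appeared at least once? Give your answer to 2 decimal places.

After k distinct stickers have appeared, the next packet gives a new one with probability (6-k)/6, so the expected wait for the (k+1)-th is 6/(6-k).
E[T] = 6/6 + 6/5 + 6/4 + 6/3 + 6/2 + 6/1 = 6·H_{6}.
H_{6} = 2.450, so E[T] = 14.700.

14.70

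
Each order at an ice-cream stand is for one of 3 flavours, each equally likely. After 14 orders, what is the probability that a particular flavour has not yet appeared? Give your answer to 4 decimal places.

On each order the fixed flavour fails to appear with probability 2/3.
P(still missing after 14) = (2/3)^14 = 0.00343.

0.0034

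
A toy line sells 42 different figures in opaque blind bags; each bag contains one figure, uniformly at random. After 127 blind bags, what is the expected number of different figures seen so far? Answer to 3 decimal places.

For each figure, P(seen in 127 blind bags) = 1 - (41/42)^127 = 0.9531.
By linearity of expectation, E[distinct seen] = 42·(1 - (41/42)^127) = 40.0315.

40.031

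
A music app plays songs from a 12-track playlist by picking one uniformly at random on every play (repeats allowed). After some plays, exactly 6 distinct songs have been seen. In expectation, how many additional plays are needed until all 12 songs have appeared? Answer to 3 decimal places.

From k distinct to k+1 distinct takes on average 12/(12-k) plays.
Sum over k = 6,...,11: E = 12/6 + 12/5 + 12/4 + 12/3 + 12/2 + 12/1 = 29.4000.

29.400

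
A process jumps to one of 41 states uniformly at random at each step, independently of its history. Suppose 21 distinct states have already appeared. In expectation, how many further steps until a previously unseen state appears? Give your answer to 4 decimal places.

The number of steps until the next new state is geometric with success probability 20/41, so its mean is 41/20.
E = 41/20 = 2.05000.

2.0500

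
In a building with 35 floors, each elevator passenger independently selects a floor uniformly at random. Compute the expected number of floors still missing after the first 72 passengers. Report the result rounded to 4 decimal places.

4.3416

For each floor, P(unseen after 72) = (34/35)^72 = 0.12405.
By linearity of expectation, E[unseen] = 35·(34/35)^72 = 4.34161.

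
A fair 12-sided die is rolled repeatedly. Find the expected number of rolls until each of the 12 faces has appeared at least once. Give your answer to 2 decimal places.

Split into phases: going from k distinct to k+1 distinct takes on average 12/(12-k) rolls.
E[T] = 12/12 + 12/11 + 12/10 + ... + 12/2 + 12/1 = 12·H_{12}.
H_{12} = 3.103, so E[T] = 37.239.

37.24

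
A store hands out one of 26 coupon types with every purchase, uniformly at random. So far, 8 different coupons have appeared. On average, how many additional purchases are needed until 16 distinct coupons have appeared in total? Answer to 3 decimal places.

14.720

From k distinct to k+1 distinct takes on average 26/(26-k) purchases.
Sum over k = 8,...,15: E = 26/18 + 26/17 + 26/16 + ... + 26/12 + 26/11 = 14.7196.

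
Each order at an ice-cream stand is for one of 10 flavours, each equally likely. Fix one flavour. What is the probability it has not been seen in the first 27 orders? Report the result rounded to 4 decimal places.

On each order the fixed flavour fails to appear with probability 9/10.
P(still missing after 27) = (9/10)^27 = 0.05815.

0.0581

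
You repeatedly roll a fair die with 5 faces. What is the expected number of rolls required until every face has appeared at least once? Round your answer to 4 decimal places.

11.4167

The wait to go from k to k+1 distinct faces is geometric with mean 5/(5-k).
E[T] = 5/5 + 5/4 + 5/3 + 5/2 + 5/1 = 5·H_{5}.
H_{5} = 2.28333, so E[T] = 11.41667.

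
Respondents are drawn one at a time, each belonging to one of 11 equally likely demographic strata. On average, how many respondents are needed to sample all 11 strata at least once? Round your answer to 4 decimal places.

33.2187

Split into phases: going from k distinct to k+1 distinct takes on average 11/(11-k) respondents.
E[T] = 11/11 + 11/10 + 11/9 + ... + 11/2 + 11/1 = 11·H_{11}.
H_{11} = 3.01988, so E[T] = 33.21865.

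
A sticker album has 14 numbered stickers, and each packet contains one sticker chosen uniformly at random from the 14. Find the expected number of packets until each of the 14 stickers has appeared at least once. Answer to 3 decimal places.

After k distinct stickers have appeared, the next packet gives a new one with probability (14-k)/14, so the expected wait for the (k+1)-th is 14/(14-k).
E[T] = 14/14 + 14/13 + 14/12 + ... + 14/2 + 14/1 = 14·H_{14}.
H_{14} = 3.2516, so E[T] = 45.5219.

45.522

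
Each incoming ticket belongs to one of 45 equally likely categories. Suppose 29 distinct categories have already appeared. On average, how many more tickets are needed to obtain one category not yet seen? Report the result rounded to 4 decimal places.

Each ticket yields a new category with probability (45-29)/45 = 16/45, so the wait is geometric with mean 45/16.
E = 45/16 = 2.81250.

2.8125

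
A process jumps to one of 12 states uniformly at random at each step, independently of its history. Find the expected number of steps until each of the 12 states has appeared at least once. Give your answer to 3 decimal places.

Split into phases: going from k distinct to k+1 distinct takes on average 12/(12-k) steps.
E[T] = 12/12 + 12/11 + 12/10 + ... + 12/2 + 12/1 = 12·H_{12}.
H_{12} = 3.1032, so E[T] = 37.2385.

37.239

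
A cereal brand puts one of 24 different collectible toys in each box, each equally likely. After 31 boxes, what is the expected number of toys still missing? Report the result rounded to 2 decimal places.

For each toy, P(unseen after 31) = (23/24)^31 = 0.267.
By linearity of expectation, E[unseen] = 24·(23/24)^31 = 6.415.

6.42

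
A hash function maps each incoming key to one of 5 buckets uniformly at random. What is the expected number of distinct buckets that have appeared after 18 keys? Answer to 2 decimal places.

For each bucket, P(seen in 18 keys) = 1 - (4/5)^18 = 0.982.
By linearity of expectation, E[distinct seen] = 5·(1 - (4/5)^18) = 4.910.

4.91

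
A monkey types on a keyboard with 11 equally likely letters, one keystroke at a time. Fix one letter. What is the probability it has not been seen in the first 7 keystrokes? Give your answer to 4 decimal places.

Each keystroke misses the fixed letter with probability (11-1)/11 = 10/11, independently.
P(still missing after 7) = (10/11)^7 = 0.51316.

0.5132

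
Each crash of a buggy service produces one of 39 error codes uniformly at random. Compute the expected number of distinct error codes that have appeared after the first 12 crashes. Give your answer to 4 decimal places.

10.4443

For each error code, P(seen in 12 crashes) = 1 - (38/39)^12 = 0.26780.
By linearity of expectation, E[distinct seen] = 39·(1 - (38/39)^12) = 10.44432.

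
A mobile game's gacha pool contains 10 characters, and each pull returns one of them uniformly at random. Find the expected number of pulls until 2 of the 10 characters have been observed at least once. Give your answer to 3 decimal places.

With k distinct characters already seen, the next new one arrives after an expected 10/(10-k) pulls.
Sum over k = 0,...,1: E = 10/10 + 10/9 = 2.1111.

2.111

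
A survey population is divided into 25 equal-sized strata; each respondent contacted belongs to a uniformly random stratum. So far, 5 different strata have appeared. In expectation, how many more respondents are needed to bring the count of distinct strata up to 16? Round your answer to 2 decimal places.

19.22

With k distinct strata already seen, the next new one takes an expected 25/(25-k) respondents.
Sum over k = 5,...,15: E = 25/20 + 25/19 + 25/18 + ... + 25/11 + 25/10 = 19.219.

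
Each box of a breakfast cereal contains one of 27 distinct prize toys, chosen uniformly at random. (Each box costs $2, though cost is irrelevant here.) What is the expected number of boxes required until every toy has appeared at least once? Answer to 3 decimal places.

After k distinct toys have appeared, the next box gives a new one with probability (27-k)/27, so the expected wait for the (k+1)-th is 27/(27-k).
E[T] = 27/27 + 27/26 + 27/25 + ... + 27/2 + 27/1 = 27·H_{27}.
H_{27} = 3.8915, so E[T] = 105.0693.

105.069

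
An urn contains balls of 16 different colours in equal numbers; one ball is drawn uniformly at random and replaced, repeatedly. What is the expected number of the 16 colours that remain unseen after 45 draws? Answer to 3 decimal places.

0.877

For each colour, P(unseen after 45) = (15/16)^45 = 0.0548.
By linearity of expectation, E[unseen] = 16·(15/16)^45 = 0.8767.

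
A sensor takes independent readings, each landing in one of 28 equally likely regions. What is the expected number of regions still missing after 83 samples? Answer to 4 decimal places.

For each region, P(unseen after 83) = (27/28)^83 = 0.04887.
By linearity of expectation, E[unseen] = 28·(27/28)^83 = 1.36847.

1.3685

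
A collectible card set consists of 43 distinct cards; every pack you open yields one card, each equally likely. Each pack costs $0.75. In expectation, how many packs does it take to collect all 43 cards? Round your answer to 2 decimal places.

Split into phases: going from k distinct to k+1 distinct takes on average 43/(43-k) packs.
E[T] = 43/43 + 43/42 + 43/41 + ... + 43/2 + 43/1 = 43·H_{43}.
H_{43} = 4.350, so E[T] = 187.050.

187.05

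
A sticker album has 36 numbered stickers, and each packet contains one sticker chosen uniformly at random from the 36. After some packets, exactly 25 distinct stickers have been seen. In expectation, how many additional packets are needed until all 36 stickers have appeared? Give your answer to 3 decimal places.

With k distinct stickers already seen, the next new one takes an expected 36/(36-k) packets.
Sum over k = 25,...,35: E = 36/11 + 36/10 + 36/9 + ... + 36/2 + 36/1 = 108.7156.

108.716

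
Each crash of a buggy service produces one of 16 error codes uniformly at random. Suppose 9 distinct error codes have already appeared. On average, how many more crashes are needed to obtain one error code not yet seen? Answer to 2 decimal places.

2.29

Each crash yields a new error code with probability (16-9)/16 = 7/16, so the wait is geometric with mean 16/7.
E = 16/7 = 2.286.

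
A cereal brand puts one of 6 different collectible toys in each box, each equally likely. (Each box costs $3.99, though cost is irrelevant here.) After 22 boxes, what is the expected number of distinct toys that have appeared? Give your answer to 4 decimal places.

5.8913

For each toy, P(seen in 22 boxes) = 1 - (5/6)^22 = 0.98189.
By linearity of expectation, E[distinct seen] = 6·(1 - (5/6)^22) = 5.89132.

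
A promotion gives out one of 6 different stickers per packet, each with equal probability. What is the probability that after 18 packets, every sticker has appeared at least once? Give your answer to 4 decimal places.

0.7847

Let A_i be the event that sticker i is missing after 18 packets. By inclusion–exclusion on the A_i,
P(all seen) = Σ_{j=0}^{6} (-1)^j C(6,j)((6-j)/6)^18
= 1.00000 - 0.22537 + 0.01015 - 0.00008 + 0.00000 - 0.00000 + 0.00000
= 0.78471.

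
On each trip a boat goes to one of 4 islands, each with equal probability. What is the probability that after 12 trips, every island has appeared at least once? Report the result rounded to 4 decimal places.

By inclusion–exclusion over which islands are missing,
P(all seen) = Σ_{j=0}^{4} (-1)^j C(4,j)((4-j)/4)^12
= 1.00000 - 0.12671 + 0.00146 - 0.00000 + 0.00000
= 0.87476.

0.8748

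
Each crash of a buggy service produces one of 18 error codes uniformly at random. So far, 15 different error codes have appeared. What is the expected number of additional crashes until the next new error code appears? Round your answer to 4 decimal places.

6.0000

Each crash yields a new error code with probability (18-15)/18 = 3/18, so the wait is geometric with mean 18/3.
E = 18/3 = 6.00000.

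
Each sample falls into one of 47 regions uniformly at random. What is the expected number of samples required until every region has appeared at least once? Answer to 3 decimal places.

Split into phases: going from k distinct to k+1 distinct takes on average 47/(47-k) samples.
E[T] = 47/47 + 47/46 + 47/45 + ... + 47/2 + 47/1 = 47·H_{47}.
H_{47} = 4.4380, so E[T] = 208.5843.

208.584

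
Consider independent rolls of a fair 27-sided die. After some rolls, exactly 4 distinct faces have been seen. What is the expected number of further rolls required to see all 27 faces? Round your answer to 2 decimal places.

100.83

The wait to go from k to k+1 distinct faces is geometric with mean 27/(27-k).
Sum over k = 4,...,26: E = 27/23 + 27/22 + 27/21 + ... + 27/2 + 27/1 = 100.826.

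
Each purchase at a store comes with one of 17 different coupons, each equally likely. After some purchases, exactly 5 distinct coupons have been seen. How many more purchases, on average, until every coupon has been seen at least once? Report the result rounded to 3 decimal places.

With k distinct coupons already seen, the next new one takes an expected 17/(17-k) purchases.
Sum over k = 5,...,16: E = 17/12 + 17/11 + 17/10 + ... + 17/2 + 17/1 = 52.7546.

52.755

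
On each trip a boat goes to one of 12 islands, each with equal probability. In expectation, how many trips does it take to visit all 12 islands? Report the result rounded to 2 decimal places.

37.24

After k distinct islands have appeared, the next trip gives a new one with probability (12-k)/12, so the expected wait for the (k+1)-th is 12/(12-k).
E[T] = 12/12 + 12/11 + 12/10 + ... + 12/2 + 12/1 = 12·H_{12}.
H_{12} = 3.103, so E[T] = 37.239.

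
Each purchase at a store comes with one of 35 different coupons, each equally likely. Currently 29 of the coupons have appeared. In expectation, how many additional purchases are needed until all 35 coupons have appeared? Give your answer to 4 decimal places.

The wait to go from k to k+1 distinct coupons is geometric with mean 35/(35-k).
Sum over k = 29,...,34: E = 35/6 + 35/5 + 35/4 + 35/3 + 35/2 + 35/1 = 85.75000.

85.7500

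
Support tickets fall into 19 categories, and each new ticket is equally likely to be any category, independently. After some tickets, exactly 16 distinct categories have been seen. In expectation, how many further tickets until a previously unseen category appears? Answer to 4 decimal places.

6.3333

Each ticket yields a new category with probability (19-16)/19 = 3/19, so the wait is geometric with mean 19/3.
E = 19/3 = 6.33333.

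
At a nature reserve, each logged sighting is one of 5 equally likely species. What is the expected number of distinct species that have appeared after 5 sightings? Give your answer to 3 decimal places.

3.362

For each species, P(seen in 5 sightings) = 1 - (4/5)^5 = 0.6723.
By linearity of expectation, E[distinct seen] = 5·(1 - (4/5)^5) = 3.3616.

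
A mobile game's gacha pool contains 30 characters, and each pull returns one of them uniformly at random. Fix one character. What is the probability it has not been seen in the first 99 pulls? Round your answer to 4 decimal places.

Each pull misses the fixed character with probability (30-1)/30 = 29/30, independently.
P(still missing after 99) = (29/30)^99 = 0.03487.

0.0349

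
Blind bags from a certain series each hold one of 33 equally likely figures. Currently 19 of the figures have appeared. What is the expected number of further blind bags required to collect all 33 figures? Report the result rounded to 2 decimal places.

With k distinct figures already seen, the next new one takes an expected 33/(33-k) blind bags.
Sum over k = 19,...,32: E = 33/14 + 33/13 + 33/12 + ... + 33/2 + 33/1 = 107.302.

107.30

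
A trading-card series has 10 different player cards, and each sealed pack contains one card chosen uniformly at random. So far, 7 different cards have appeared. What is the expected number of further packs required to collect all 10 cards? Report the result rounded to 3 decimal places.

18.333

From k distinct to k+1 distinct takes on average 10/(10-k) packs.
Sum over k = 7,...,9: E = 10/3 + 10/2 + 10/1 = 18.3333.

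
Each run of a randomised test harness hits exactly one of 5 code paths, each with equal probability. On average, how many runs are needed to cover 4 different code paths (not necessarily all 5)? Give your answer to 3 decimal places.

Going from k to k+1 distinct takes a geometric number of runs with mean 5/(5-k).
Sum over k = 0,...,3: E = 5/5 + 5/4 + 5/3 + 5/2 = 6.4167.

6.417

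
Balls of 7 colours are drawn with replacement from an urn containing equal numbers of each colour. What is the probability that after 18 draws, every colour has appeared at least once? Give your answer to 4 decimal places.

0.6112

Let A_i be the event that colour i is missing after 18 draws. By inclusion–exclusion on the A_i,
P(all seen) = Σ_{j=0}^{7} (-1)^j C(7,j)((7-j)/7)^18
= 1.00000 - 0.43657 + 0.04919 - 0.00148 + 0.00001 - 0.00000 + 0.00000 - 0.00000
= 0.61115.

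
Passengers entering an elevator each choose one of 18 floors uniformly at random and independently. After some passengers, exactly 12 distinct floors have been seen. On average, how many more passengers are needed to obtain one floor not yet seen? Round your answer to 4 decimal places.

3.0000

Each passenger yields a new floor with probability (18-12)/18 = 6/18, so the wait is geometric with mean 18/6.
E = 18/6 = 3.00000.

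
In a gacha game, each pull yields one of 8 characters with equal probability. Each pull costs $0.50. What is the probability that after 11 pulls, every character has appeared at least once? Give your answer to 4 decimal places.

Let A_i be the event that character i is missing after 11 pulls. By inclusion–exclusion on the A_i,
P(all seen) = Σ_{j=0}^{8} (-1)^j C(8,j)((8-j)/8)^11
= 1.00000 - 1.84153 + 1.18258 - 0.31832 + 0.03418 - 0.00115 + 0.00001 - 0.00000 + 0.00000
= 0.05576.

0.0558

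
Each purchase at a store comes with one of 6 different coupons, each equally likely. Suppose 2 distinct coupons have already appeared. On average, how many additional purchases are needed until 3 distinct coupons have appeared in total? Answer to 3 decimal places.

1.500

From k distinct to k+1 distinct takes on average 6/(6-k) purchases.
Only the k = 2 term is needed: E = 6/4 = 1.5000.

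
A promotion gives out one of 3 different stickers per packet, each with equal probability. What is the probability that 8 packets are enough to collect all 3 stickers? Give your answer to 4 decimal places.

By inclusion–exclusion over which stickers are missing,
P(all seen) = Σ_{j=0}^{3} (-1)^j C(3,j)((3-j)/3)^8
= 1.00000 - 0.11706 + 0.00046 - 0.00000
= 0.88340.

0.8834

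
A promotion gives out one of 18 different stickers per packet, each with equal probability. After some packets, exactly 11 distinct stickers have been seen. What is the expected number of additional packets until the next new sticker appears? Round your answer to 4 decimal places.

The number of packets until the next new sticker is geometric with success probability 7/18, so its mean is 18/7.
E = 18/7 = 2.57143.

2.5714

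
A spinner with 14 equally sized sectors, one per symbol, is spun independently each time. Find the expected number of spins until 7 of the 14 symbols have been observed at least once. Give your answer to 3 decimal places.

Going from k to k+1 distinct takes a geometric number of spins with mean 14/(14-k).
Sum over k = 0,...,6: E = 14/14 + 14/13 + 14/12 + ... + 14/9 + 14/8 = 9.2219.

9.222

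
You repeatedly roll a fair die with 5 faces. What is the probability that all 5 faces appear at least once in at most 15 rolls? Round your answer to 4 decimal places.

0.8288

By inclusion–exclusion over which faces are missing,
P(all seen) = Σ_{j=0}^{5} (-1)^j C(5,j)((5-j)/5)^15
= 1.00000 - 0.17592 + 0.00470 - 0.00001 + 0.00000 - 0.00000
= 0.82877.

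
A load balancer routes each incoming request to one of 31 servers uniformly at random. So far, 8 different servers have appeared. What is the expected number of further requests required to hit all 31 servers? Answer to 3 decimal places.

115.763

With k distinct servers already seen, the next new one takes an expected 31/(31-k) requests.
Sum over k = 8,...,30: E = 31/23 + 31/22 + 31/21 + ... + 31/2 + 31/1 = 115.7630.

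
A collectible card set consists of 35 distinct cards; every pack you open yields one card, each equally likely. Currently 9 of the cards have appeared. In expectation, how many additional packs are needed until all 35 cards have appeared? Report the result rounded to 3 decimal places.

134.905

From k distinct to k+1 distinct takes on average 35/(35-k) packs.
Sum over k = 9,...,34: E = 35/26 + 35/25 + 35/24 + ... + 35/2 + 35/1 = 134.9047.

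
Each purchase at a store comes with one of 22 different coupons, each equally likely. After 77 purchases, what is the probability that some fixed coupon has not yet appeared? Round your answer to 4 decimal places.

0.0278

On each purchase the fixed coupon fails to appear with probability 21/22.
P(still missing after 77) = (21/22)^77 = 0.02782.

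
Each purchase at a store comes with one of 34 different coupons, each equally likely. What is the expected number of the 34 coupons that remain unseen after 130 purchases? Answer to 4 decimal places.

For each coupon, P(unseen after 130) = (33/34)^130 = 0.02063.
By linearity of expectation, E[unseen] = 34·(33/34)^130 = 0.70151.

0.7015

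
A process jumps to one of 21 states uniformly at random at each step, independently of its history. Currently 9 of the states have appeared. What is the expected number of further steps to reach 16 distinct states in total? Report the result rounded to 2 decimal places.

From k distinct to k+1 distinct takes on average 21/(21-k) steps.
Sum over k = 9,...,15: E = 21/12 + 21/11 + 21/10 + ... + 21/7 + 21/6 = 17.217.

17.22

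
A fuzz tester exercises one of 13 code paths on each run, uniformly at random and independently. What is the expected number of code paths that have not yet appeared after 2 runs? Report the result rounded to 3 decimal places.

For each code path, P(unseen after 2) = (12/13)^2 = 0.8521.
By linearity of expectation, E[unseen] = 13·(12/13)^2 = 11.0769.

11.077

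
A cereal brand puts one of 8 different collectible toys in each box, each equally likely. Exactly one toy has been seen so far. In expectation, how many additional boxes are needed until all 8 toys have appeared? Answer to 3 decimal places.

20.743

The wait to go from k to k+1 distinct toys is geometric with mean 8/(8-k).
Sum over k = 1,...,7: E = 8/7 + 8/6 + 8/5 + ... + 8/2 + 8/1 = 20.7429.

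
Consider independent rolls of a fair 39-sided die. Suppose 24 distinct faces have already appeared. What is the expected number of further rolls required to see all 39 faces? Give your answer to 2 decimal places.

129.41

The wait to go from k to k+1 distinct faces is geometric with mean 39/(39-k).
Sum over k = 24,...,38: E = 39/15 + 39/14 + 39/13 + ... + 39/2 + 39/1 = 129.411.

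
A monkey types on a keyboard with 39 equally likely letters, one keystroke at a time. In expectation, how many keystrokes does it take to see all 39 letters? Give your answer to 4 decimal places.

After k distinct letters have appeared, the next keystroke gives a new one with probability (39-k)/39, so the expected wait for the (k+1)-th is 39/(39-k).
E[T] = 39/39 + 39/38 + 39/37 + ... + 39/2 + 39/1 = 39·H_{39}.
H_{39} = 4.25354, so E[T] = 165.88818.

165.8882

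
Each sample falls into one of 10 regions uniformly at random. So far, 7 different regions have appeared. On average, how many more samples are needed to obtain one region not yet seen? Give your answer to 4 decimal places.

The number of samples until the next new region is geometric with success probability 3/10, so its mean is 10/3.
E = 10/3 = 3.33333.

3.3333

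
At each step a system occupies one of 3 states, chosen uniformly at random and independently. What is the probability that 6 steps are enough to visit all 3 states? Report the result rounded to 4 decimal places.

0.7407

Let A_i be the event that state i is missing after 6 steps. By inclusion–exclusion on the A_i,
P(all seen) = Σ_{j=0}^{3} (-1)^j C(3,j)((3-j)/3)^6
= 1.00000 - 0.26337 + 0.00412 - 0.00000
= 0.74074.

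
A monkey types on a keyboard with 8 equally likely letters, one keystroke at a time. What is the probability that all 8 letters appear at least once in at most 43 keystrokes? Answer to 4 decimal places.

0.9744

Let A_i be the event that letter i is missing after 43 keystrokes. By inclusion–exclusion on the A_i,
P(all seen) = Σ_{j=0}^{8} (-1)^j C(8,j)((8-j)/8)^43
= 1.00000 - 0.02567 + 0.00012 - 0.00000 + 0.00000 - 0.00000 + 0.00000 - 0.00000 + 0.00000
= 0.97445.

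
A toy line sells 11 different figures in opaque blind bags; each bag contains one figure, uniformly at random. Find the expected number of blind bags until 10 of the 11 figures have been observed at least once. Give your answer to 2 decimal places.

22.22

Going from k to k+1 distinct takes a geometric number of blind bags with mean 11/(11-k).
Sum over k = 0,...,9: E = 11/11 + 11/10 + 11/9 + ... + 11/3 + 11/2 = 22.219.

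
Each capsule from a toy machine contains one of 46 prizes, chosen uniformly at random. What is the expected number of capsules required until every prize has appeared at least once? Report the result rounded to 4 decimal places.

After k distinct prizes have appeared, the next capsule gives a new one with probability (46-k)/46, so the expected wait for the (k+1)-th is 46/(46-k).
E[T] = 46/46 + 46/45 + 46/44 + ... + 46/2 + 46/1 = 46·H_{46}.
H_{46} = 4.41669, so E[T] = 203.16761.

203.1676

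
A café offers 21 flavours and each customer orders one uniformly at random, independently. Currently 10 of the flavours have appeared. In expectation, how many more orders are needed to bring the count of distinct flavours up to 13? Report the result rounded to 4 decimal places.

The wait to go from k to k+1 distinct flavours is geometric with mean 21/(21-k).
Sum over k = 10,...,12: E = 21/11 + 21/10 + 21/9 = 6.34242.

6.3424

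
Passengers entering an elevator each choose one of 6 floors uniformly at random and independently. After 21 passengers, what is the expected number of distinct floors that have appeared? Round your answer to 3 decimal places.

5.870

For each floor, P(seen in 21 passengers) = 1 - (5/6)^21 = 0.9783.
By linearity of expectation, E[distinct seen] = 6·(1 - (5/6)^21) = 5.8696.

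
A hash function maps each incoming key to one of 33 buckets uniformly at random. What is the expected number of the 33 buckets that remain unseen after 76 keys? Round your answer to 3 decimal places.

3.183

For each bucket, P(unseen after 76) = (32/33)^76 = 0.0965.
By linearity of expectation, E[unseen] = 33·(32/33)^76 = 3.1831.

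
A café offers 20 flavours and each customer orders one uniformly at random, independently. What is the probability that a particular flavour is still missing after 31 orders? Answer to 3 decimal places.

Each order misses the fixed flavour with probability (20-1)/20 = 19/20, independently.
P(still missing after 31) = (19/20)^31 = 0.2039.

0.204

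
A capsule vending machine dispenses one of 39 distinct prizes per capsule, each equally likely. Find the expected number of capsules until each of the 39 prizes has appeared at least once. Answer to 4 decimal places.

After k distinct prizes have appeared, the next capsule gives a new one with probability (39-k)/39, so the expected wait for the (k+1)-th is 39/(39-k).
E[T] = 39/39 + 39/38 + 39/37 + ... + 39/2 + 39/1 = 39·H_{39}.
H_{39} = 4.25354, so E[T] = 165.88818.

165.8882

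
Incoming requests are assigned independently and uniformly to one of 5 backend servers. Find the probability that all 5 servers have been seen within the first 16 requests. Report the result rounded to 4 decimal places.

Let A_i be the event that server i is missing after 16 requests. By inclusion–exclusion on the A_i,
P(all seen) = Σ_{j=0}^{5} (-1)^j C(5,j)((5-j)/5)^16
= 1.00000 - 0.14074 + 0.00282 - 0.00000 + 0.00000 - 0.00000
= 0.86208.

0.8621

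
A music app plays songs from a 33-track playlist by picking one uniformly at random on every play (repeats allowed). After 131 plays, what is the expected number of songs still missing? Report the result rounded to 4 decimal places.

For each song, P(unseen after 131) = (32/33)^131 = 0.01776.
By linearity of expectation, E[unseen] = 33·(32/33)^131 = 0.58592.

0.5859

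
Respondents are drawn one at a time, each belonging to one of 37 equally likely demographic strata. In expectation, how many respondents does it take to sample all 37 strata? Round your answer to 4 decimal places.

Split into phases: going from k distinct to k+1 distinct takes on average 37/(37-k) respondents.
E[T] = 37/37 + 37/36 + 37/35 + ... + 37/2 + 37/1 = 37·H_{37}.
H_{37} = 4.20159, so E[T] = 155.45869.

155.4587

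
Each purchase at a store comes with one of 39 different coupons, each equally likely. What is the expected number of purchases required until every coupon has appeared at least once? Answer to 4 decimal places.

165.8882

Split into phases: going from k distinct to k+1 distinct takes on average 39/(39-k) purchases.
E[T] = 39/39 + 39/38 + 39/37 + ... + 39/2 + 39/1 = 39·H_{39}.
H_{39} = 4.25354, so E[T] = 165.88818.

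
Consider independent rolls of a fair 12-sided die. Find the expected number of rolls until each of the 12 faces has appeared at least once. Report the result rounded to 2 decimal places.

37.24

The wait to go from k to k+1 distinct faces is geometric with mean 12/(12-k).
E[T] = 12/12 + 12/11 + 12/10 + ... + 12/2 + 12/1 = 12·H_{12}.
H_{12} = 3.103, so E[T] = 37.239.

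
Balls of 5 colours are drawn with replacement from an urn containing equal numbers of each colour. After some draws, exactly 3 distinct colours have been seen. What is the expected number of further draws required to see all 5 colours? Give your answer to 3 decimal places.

With k distinct colours already seen, the next new one takes an expected 5/(5-k) draws.
Sum over k = 3,...,4: E = 5/2 + 5/1 = 7.5000.

7.500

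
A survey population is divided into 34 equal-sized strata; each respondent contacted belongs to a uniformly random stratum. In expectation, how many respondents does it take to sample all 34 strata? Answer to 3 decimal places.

140.019

Split into phases: going from k distinct to k+1 distinct takes on average 34/(34-k) respondents.
E[T] = 34/34 + 34/33 + 34/32 + ... + 34/2 + 34/1 = 34·H_{34}.
H_{34} = 4.1182, so E[T] = 140.0191.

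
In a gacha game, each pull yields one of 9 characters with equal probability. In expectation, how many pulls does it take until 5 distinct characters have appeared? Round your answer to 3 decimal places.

With k distinct characters already seen, the next new one arrives after an expected 9/(9-k) pulls.
Sum over k = 0,...,4: E = 9/9 + 9/8 + 9/7 + 9/6 + 9/5 = 6.7107.

6.711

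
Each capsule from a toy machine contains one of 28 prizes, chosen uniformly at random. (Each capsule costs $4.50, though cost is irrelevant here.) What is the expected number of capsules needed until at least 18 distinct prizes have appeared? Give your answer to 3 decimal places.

27.950

With k distinct prizes already seen, the next new one arrives after an expected 28/(28-k) capsules.
Sum over k = 0,...,17: E = 28/28 + 28/27 + 28/26 + ... + 28/12 + 28/11 = 27.9497.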